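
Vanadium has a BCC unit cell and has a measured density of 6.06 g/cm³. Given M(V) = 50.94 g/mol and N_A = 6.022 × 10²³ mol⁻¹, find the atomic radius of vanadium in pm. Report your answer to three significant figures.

For a BCC cell (Z = 2), a³ = Z·M/(N_A·ρ) = 2 × 50.94 / (6.022 × 10²³ × 6.060) = 2.792 × 10^-23 cm³, so a = 3.034 × 10^-8 cm = 303.4 pm.
Atoms touch along the body diagonal, so √3·a = 4r, so r = 0.4330 × a = 131 pm.

131 pm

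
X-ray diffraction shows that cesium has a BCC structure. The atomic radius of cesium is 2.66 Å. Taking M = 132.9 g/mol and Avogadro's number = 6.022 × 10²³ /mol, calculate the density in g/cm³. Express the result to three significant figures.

In a BCC lattice, atoms touch along the body diagonal, so √3·a = 4r, giving a = 6.143 Å = 6.143 × 10^-8 cm.
With Z = 2, ρ = Z·M/(N_A·a³) = 2 × 132.9 / (6.022 × 10²³ × 2.318 × 10^-22) = 1.904 g/cm³.

1.90 g/cm³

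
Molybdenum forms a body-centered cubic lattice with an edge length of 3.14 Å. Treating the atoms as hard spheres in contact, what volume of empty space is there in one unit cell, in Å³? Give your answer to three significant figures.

9.90 Å³

In a BCC lattice atoms touch along the body diagonal, so √3·a = 4r, so r = 0.4330a = 1.360 Å.
V_cell = a³ = 30.96 Å³; V_atoms = 2 × (4/3)πr³ = 21.06 Å³.
Empty space = 30.96 − 21.06 = 9.90 Å³.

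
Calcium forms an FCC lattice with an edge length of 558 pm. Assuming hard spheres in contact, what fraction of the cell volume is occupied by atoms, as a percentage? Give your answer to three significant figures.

74.0%

In an FCC lattice atoms touch along the face diagonal, so √2·a = 4r, so r = 0.3536a = 197.3 pm.
Packing fraction = Z·(4/3)πr³ / a³ = 4 × (4/3)π × (197.3)³ / (558)³ = 0.7405 = 74.0%.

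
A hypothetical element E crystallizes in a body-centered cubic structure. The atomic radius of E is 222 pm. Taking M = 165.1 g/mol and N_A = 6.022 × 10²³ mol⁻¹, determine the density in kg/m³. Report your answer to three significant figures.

In a BCC lattice, atoms touch along the body diagonal, so √3·a = 4r, giving a = 512.7 pm = 5.127 × 10^-8 cm.
With Z = 2, ρ = Z·M/(N_A·a³) = 2 × 165.1 / (6.022 × 10²³ × 1.348 × 10^-22) = 4.069 g/cm³ = 4070 kg/m³.

4070 kg/m³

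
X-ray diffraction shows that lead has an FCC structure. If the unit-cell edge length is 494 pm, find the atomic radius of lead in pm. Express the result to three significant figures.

In an FCC lattice, atoms touch along the face diagonal, so √2·a = 4r.
r = √2·a/4 = 1.4142 × 494 / 4 = 175 pm.

175 pm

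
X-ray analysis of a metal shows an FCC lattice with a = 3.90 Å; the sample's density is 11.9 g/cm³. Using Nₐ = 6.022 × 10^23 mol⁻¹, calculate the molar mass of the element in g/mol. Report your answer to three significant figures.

106 g/mol

An FCC cell has Z = 4 atoms; a = 3.900 × 10^-8 cm.
M = ρ·N_A·a³/Z = 11.9 × 6.022 × 10²³ × 5.932 × 10^-23 / 4 = 106 g/mol.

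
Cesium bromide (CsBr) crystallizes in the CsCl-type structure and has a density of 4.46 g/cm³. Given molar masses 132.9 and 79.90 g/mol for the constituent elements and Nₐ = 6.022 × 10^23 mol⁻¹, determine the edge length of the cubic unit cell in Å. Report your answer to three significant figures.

4.30 Å

M(CsBr) = 212.8 g/mol; Z = 1 formula unit per cell.
a³ = Z·M/(N_A·ρ) = 1 × 212.8 / (6.022 × 10²³ × 4.46) = 7.923 × 10^-23 cm³, so a = 4.295 × 10^-8 cm = 4.30 Å.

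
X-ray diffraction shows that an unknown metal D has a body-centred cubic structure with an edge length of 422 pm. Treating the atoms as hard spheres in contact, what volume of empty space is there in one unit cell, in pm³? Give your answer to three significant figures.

2.40 × 10^7 pm³

In a BCC lattice atoms touch along the body diagonal, so √3·a = 4r, so r = 0.4330a = 182.7 pm.
V_cell = a³ = 7.515 × 10^7 pm³; V_atoms = 2 × (4/3)πr³ = 5.112 × 10^7 pm³.
Empty space = 7.515 × 10^7 − 5.112 × 10^7 = 2.40 × 10^7 pm³.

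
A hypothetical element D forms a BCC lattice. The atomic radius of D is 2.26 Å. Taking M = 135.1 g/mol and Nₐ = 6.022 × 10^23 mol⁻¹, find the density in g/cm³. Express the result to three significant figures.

In a BCC lattice, atoms touch along the body diagonal, so √3·a = 4r, giving a = 5.219 Å = 5.219 × 10^-8 cm.
With Z = 2, ρ = Z·M/(N_A·a³) = 2 × 135.1 / (6.022 × 10²³ × 1.422 × 10^-22) = 3.156 g/cm³.

3.16 g/cm³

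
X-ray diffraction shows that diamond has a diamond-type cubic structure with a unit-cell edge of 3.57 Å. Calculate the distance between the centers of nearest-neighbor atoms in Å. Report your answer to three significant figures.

1.55 Å

In a diamond cubic structure, nearest neighbors lie along the body diagonal with √3·a = 8r; the nearest-neighbor distance equals 2r = 0.4330·a.
d = 0.4330 × 3.57 = 1.55 Å.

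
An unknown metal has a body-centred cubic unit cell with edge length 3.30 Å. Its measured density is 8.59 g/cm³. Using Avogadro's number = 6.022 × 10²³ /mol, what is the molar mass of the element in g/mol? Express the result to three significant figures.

92.9 g/mol

A BCC cell has Z = 2 atoms; a = 3.300 × 10^-8 cm.
M = ρ·N_A·a³/Z = 8.59 × 6.022 × 10²³ × 3.594 × 10^-23 / 2 = 92.9 g/mol.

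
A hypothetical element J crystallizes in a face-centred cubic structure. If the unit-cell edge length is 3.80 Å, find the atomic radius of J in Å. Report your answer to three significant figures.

1.34 Å

In an FCC lattice, atoms touch along the face diagonal, so √2·a = 4r.
r = √2·a/4 = 1.4142 × 3.80 / 4 = 1.34 Å.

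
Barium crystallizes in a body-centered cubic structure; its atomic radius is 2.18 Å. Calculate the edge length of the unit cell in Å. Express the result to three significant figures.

In a BCC lattice, atoms touch along the body diagonal, so √3·a = 4r.
a = 4r/√3 = 4 × 2.18 / 1.7321 = 5.03 Å.

5.03 Å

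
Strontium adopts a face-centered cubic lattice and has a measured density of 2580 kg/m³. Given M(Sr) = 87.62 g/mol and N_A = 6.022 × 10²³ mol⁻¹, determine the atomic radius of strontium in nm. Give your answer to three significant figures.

For an FCC cell (Z = 4), a³ = Z·M/(N_A·ρ) = 4 × 87.62 / (6.022 × 10²³ × 2.580) = 2.256 × 10^-22 cm³, so a = 6.087 × 10^-8 cm = 0.6087 nm.
Atoms touch along the face diagonal, so √2·a = 4r, so r = 0.3536 × a = 0.215 nm.

0.215 nm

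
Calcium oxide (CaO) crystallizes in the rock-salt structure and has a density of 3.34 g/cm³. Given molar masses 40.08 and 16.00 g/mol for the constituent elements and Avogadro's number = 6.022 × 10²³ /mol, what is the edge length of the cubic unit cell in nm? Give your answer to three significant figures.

M(CaO) = 56.08 g/mol; Z = 4 formula units per cell.
a³ = Z·M/(N_A·ρ) = 4 × 56.08 / (6.022 × 10²³ × 3.34) = 1.115 × 10^-22 cm³, so a = 4.813 × 10^-8 cm = 0.481 nm.

0.481 nm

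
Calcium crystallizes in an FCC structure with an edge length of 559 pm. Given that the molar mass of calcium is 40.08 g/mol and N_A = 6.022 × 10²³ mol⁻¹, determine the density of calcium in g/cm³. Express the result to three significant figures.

1.52 g/cm³

An FCC unit cell contains Z = 4 atoms.
Cell volume: a³ = (559 pm)³ = (5.590 × 10^-8 cm)³ = 1.747 × 10^-22 cm³.
ρ = Z·M/(N_A·a³) = 4 × 40.08 / (6.022 × 10²³ × 1.747 × 10^-22) = 1.524 g/cm³.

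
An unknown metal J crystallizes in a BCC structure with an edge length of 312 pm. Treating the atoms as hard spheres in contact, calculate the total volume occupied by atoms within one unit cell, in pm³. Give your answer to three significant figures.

2.07 × 10^7 pm³

In a BCC lattice atoms touch along the body diagonal, so √3·a = 4r, so r = 0.4330a = 135.1 pm.
V_atoms = Z × (4/3)πr³ = 2 × (4/3)π × (135.1)³ = 2.07 × 10^7 pm³.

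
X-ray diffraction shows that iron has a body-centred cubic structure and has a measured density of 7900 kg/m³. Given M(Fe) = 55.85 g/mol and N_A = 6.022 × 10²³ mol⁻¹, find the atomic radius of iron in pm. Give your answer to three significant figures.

124 pm

For a BCC cell (Z = 2), a³ = Z·M/(N_A·ρ) = 2 × 55.85 / (6.022 × 10²³ × 7.900) = 2.348 × 10^-23 cm³, so a = 2.863 × 10^-8 cm = 286.3 pm.
Atoms touch along the body diagonal, so √3·a = 4r, so r = 0.4330 × a = 124 pm.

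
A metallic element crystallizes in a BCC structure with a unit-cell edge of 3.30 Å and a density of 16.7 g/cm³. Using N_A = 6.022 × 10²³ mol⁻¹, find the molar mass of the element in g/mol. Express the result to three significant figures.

181 g/mol

A BCC cell has Z = 2 atoms; a = 3.300 × 10^-8 cm.
M = ρ·N_A·a³/Z = 16.7 × 6.022 × 10²³ × 3.594 × 10^-23 / 2 = 181 g/mol.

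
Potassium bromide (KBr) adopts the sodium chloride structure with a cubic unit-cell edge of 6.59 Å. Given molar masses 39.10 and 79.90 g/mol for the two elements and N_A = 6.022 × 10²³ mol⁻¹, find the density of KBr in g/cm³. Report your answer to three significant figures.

The sodium chloride structure contains Z = 4 formula units per cell; M(KBr) = 39.10 + 79.90 = 119.0 g/mol.
a³ = (6.590 × 10^-8 cm)³ = 2.862 × 10^-22 cm³.
ρ = 4 × 119.0 / (6.022 × 10²³ × 2.862 × 10^-22) = 2.762 g/cm³.

2.76 g/cm³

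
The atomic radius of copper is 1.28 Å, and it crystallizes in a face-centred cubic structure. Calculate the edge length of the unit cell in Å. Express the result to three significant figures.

In an FCC lattice, atoms touch along the face diagonal, so √2·a = 4r.
a = 4r/√2 = 4 × 1.28 / 1.4142 = 3.62 Å.

3.62 Å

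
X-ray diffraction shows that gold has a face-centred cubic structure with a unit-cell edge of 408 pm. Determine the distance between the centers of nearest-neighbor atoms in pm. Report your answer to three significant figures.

In an FCC structure, atoms touch along the face diagonal, so √2·a = 4r; the nearest-neighbor distance equals 2r = 0.7071·a.
d = 0.7071 × 408 = 288 pm.

288 pm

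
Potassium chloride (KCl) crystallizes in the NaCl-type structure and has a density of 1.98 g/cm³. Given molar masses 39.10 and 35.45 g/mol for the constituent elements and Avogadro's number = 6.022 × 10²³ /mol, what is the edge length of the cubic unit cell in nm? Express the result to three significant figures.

0.630 nm

M(KCl) = 74.55 g/mol; Z = 4 formula units per cell.
a³ = Z·M/(N_A·ρ) = 4 × 74.55 / (6.022 × 10²³ × 1.98) = 2.501 × 10^-22 cm³, so a = 6.300 × 10^-8 cm = 0.630 nm.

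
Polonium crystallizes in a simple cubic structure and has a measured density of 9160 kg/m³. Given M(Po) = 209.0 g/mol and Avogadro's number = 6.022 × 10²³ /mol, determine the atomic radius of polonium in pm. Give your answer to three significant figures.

168 pm

For a simple cubic cell (Z = 1), a³ = Z·M/(N_A·ρ) = 1 × 209.0 / (6.022 × 10²³ × 9.160) = 3.789 × 10^-23 cm³, so a = 3.359 × 10^-8 cm = 335.9 pm.
Atoms touch along the cell edge, so a = 2r, so r = 0.5000 × a = 168 pm.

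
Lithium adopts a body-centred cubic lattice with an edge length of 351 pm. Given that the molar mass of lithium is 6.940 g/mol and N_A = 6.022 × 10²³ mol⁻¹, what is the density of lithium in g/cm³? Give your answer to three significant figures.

A BCC unit cell contains Z = 2 atoms.
Cell volume: a³ = (351 pm)³ = (3.510 × 10^-8 cm)³ = 4.324 × 10^-23 cm³.
ρ = Z·M/(N_A·a³) = 2 × 6.940 / (6.022 × 10²³ × 4.324 × 10^-23) = 0.5330 g/cm³.

0.533 g/cm³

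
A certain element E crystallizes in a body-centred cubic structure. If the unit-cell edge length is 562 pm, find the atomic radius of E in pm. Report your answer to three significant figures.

In a BCC lattice, atoms touch along the body diagonal, so √3·a = 4r.
r = √3·a/4 = 1.7321 × 562 / 4 = 243 pm.

243 pm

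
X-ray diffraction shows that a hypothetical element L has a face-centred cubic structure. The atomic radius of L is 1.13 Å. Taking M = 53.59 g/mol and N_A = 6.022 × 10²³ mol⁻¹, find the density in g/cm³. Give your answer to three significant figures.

In an FCC lattice, atoms touch along the face diagonal, so √2·a = 4r, giving a = 3.196 Å = 3.196 × 10^-8 cm.
With Z = 4, ρ = Z·M/(N_A·a³) = 4 × 53.59 / (6.022 × 10²³ × 3.265 × 10^-23) = 10.90 g/cm³.

10.9 g/cm³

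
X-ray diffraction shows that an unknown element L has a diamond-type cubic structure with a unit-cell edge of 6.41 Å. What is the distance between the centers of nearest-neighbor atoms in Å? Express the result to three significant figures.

2.78 Å

In a diamond cubic structure, nearest neighbors lie along the body diagonal with √3·a = 8r; the nearest-neighbor distance equals 2r = 0.4330·a.
d = 0.4330 × 6.41 = 2.78 Å.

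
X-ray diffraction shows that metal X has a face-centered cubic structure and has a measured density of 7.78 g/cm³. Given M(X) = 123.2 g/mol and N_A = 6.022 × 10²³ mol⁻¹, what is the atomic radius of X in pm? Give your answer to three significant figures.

For an FCC cell (Z = 4), a³ = Z·M/(N_A·ρ) = 4 × 123.2 / (6.022 × 10²³ × 7.780) = 1.052 × 10^-22 cm³, so a = 4.720 × 10^-8 cm = 472.0 pm.
Atoms touch along the face diagonal, so √2·a = 4r, so r = 0.3536 × a = 167 pm.

167 pm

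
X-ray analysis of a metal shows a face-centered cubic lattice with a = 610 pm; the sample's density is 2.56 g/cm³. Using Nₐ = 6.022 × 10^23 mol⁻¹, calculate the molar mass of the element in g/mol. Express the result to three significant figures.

An FCC cell has Z = 4 atoms; a = 6.100 × 10^-8 cm.
M = ρ·N_A·a³/Z = 2.56 × 6.022 × 10²³ × 2.270 × 10^-22 / 4 = 87.5 g/mol.

87.5 g/mol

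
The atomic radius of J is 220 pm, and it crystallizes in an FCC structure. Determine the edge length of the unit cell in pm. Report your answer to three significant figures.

In an FCC lattice, atoms touch along the face diagonal, so √2·a = 4r.
a = 4r/√2 = 4 × 220 / 1.4142 = 622 pm.

622 pm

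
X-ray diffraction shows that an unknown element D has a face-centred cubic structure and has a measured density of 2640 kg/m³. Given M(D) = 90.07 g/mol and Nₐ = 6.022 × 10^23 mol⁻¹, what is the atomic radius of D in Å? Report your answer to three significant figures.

For an FCC cell (Z = 4), a³ = Z·M/(N_A·ρ) = 4 × 90.07 / (6.022 × 10²³ × 2.640) = 2.266 × 10^-22 cm³, so a = 6.097 × 10^-8 cm = 6.097 Å.
Atoms touch along the face diagonal, so √2·a = 4r, so r = 0.3536 × a = 2.16 Å.

2.16 Å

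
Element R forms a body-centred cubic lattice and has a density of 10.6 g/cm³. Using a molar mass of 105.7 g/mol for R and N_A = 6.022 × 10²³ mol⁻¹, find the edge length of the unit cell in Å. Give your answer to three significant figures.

3.21 Å

With Z = 2 atoms per BCC cell, a³ = Z·M/(N_A·ρ) = 2 × 105.7 / (6.022 × 10²³ × 10.60 g/cm³) = 3.312 × 10^-23 cm³.
a = (3.312 × 10^-23)^(1/3) = 3.211 × 10^-8 cm = 3.21 Å.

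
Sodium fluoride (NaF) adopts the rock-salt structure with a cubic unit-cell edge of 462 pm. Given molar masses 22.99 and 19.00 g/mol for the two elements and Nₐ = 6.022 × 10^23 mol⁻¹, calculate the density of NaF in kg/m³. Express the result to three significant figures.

2830 kg/m³

The rock-salt structure contains Z = 4 formula units per cell; M(NaF) = 22.99 + 19.00 = 41.99 g/mol.
a³ = (4.620 × 10^-8 cm)³ = 9.861 × 10^-23 cm³.
ρ = 4 × 41.99 / (6.022 × 10²³ × 9.861 × 10^-23) = 2.828 g/cm³ = 2830 kg/m³.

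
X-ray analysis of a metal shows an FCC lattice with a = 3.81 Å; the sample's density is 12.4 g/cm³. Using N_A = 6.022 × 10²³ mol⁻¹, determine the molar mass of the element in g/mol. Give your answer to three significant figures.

103 g/mol

An FCC cell has Z = 4 atoms; a = 3.810 × 10^-8 cm.
M = ρ·N_A·a³/Z = 12.4 × 6.022 × 10²³ × 5.531 × 10^-23 / 4 = 103 g/mol.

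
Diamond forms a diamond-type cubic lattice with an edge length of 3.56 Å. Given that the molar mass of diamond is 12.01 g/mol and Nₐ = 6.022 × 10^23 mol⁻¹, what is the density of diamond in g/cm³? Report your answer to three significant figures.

3.54 g/cm³

A diamond cubic unit cell contains Z = 8 atoms.
Cell volume: a³ = (3.56 Å)³ = (3.560 × 10^-8 cm)³ = 4.512 × 10^-23 cm³.
ρ = Z·M/(N_A·a³) = 8 × 12.01 / (6.022 × 10²³ × 4.512 × 10^-23) = 3.536 g/cm³.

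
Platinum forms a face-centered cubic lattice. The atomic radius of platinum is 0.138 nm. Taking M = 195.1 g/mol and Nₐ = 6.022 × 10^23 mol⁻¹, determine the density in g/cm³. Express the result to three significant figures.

In an FCC lattice, atoms touch along the face diagonal, so √2·a = 4r, giving a = 0.3903 nm = 3.903 × 10^-8 cm.
With Z = 4, ρ = Z·M/(N_A·a³) = 4 × 195.1 / (6.022 × 10²³ × 5.947 × 10^-23) = 21.79 g/cm³.

21.8 g/cm³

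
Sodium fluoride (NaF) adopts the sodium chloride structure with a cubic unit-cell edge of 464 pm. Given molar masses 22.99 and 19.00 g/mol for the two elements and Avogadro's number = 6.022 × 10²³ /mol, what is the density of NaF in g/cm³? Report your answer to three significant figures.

2.79 g/cm³

The sodium chloride structure contains Z = 4 formula units per cell; M(NaF) = 22.99 + 19.00 = 41.99 g/mol.
a³ = (4.640 × 10^-8 cm)³ = 9.990 × 10^-23 cm³.
ρ = 4 × 41.99 / (6.022 × 10²³ × 9.990 × 10^-23) = 2.792 g/cm³.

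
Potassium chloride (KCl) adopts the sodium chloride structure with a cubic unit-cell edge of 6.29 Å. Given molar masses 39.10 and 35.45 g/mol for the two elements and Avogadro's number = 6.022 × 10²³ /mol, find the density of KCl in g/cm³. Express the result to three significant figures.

1.99 g/cm³

The sodium chloride structure contains Z = 4 formula units per cell; M(KCl) = 39.10 + 35.45 = 74.55 g/mol.
a³ = (6.290 × 10^-8 cm)³ = 2.489 × 10^-22 cm³.
ρ = 4 × 74.55 / (6.022 × 10²³ × 2.489 × 10^-22) = 1.990 g/cm³.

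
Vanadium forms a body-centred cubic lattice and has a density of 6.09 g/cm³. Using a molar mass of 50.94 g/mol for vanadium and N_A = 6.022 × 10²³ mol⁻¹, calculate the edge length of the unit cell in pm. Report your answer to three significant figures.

With Z = 2 atoms per BCC cell, a³ = Z·M/(N_A·ρ) = 2 × 50.94 / (6.022 × 10²³ × 6.090 g/cm³) = 2.778 × 10^-23 cm³.
a = (2.778 × 10^-23)^(1/3) = 3.029 × 10^-8 cm = 303 pm.

303 pm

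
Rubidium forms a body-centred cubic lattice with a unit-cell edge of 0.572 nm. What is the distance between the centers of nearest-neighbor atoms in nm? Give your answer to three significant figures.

In a BCC structure, atoms touch along the body diagonal, so √3·a = 4r; the nearest-neighbor distance equals 2r = 0.8660·a.
d = 0.8660 × 0.572 = 0.495 nm.

0.495 nm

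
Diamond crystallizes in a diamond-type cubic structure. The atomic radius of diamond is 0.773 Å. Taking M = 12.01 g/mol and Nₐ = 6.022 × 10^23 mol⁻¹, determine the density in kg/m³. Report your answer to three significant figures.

3510 kg/m³

In a diamond cubic lattice, nearest neighbors lie along the body diagonal with √3·a = 8r, giving a = 3.570 Å = 3.570 × 10^-8 cm.
With Z = 8, ρ = Z·M/(N_A·a³) = 8 × 12.01 / (6.022 × 10²³ × 4.551 × 10^-23) = 3.506 g/cm³ = 3510 kg/m³.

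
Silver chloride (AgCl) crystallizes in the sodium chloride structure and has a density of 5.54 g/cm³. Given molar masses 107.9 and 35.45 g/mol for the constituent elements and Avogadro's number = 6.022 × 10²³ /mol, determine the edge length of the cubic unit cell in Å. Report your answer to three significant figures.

M(AgCl) = 143.35 g/mol; Z = 4 formula units per cell.
a³ = Z·M/(N_A·ρ) = 4 × 143.35 / (6.022 × 10²³ × 5.54) = 1.719 × 10^-22 cm³, so a = 5.560 × 10^-8 cm = 5.56 Å.

5.56 Å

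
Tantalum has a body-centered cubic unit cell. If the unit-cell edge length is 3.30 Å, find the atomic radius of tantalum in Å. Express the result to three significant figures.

1.43 Å

In a BCC lattice, atoms touch along the body diagonal, so √3·a = 4r.
r = √3·a/4 = 1.7321 × 3.30 / 4 = 1.43 Å.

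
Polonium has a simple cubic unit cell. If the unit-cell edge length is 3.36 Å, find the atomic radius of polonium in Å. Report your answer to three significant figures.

In a simple cubic lattice, atoms touch along the cell edge, so a = 2r.
r = a/2 = 3.36/2 = 1.68 Å.

1.68 Å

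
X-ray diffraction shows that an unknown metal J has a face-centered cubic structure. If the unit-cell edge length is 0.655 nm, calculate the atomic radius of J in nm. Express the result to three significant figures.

0.232 nm

In an FCC lattice, atoms touch along the face diagonal, so √2·a = 4r.
r = √2·a/4 = 1.4142 × 0.655 / 4 = 0.232 nm.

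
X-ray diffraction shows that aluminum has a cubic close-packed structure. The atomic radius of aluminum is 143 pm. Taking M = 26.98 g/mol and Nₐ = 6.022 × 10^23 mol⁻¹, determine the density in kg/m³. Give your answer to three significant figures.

In an FCC lattice, atoms touch along the face diagonal, so √2·a = 4r, giving a = 404.5 pm = 4.045 × 10^-8 cm.
With Z = 4, ρ = Z·M/(N_A·a³) = 4 × 26.98 / (6.022 × 10²³ × 6.617 × 10^-23) = 2.708 g/cm³ = 2710 kg/m³.

2710 kg/m³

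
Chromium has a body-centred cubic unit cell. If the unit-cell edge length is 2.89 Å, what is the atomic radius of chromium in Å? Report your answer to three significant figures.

In a BCC lattice, atoms touch along the body diagonal, so √3·a = 4r.
r = √3·a/4 = 1.7321 × 2.89 / 4 = 1.25 Å.

1.25 Å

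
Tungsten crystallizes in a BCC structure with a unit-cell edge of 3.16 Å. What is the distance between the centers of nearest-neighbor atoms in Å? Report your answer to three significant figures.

In a BCC structure, atoms touch along the body diagonal, so √3·a = 4r; the nearest-neighbor distance equals 2r = 0.8660·a.
d = 0.8660 × 3.16 = 2.74 Å.

2.74 Å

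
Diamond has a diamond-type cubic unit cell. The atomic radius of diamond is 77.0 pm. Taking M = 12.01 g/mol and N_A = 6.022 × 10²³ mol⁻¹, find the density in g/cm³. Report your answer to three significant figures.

3.55 g/cm³

In a diamond cubic lattice, nearest neighbors lie along the body diagonal with √3·a = 8r, giving a = 355.6 pm = 3.556 × 10^-8 cm.
With Z = 8, ρ = Z·M/(N_A·a³) = 8 × 12.01 / (6.022 × 10²³ × 4.498 × 10^-23) = 3.547 g/cm³.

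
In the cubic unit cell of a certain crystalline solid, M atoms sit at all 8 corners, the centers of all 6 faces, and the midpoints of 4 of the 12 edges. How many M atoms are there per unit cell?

Corner atoms are shared by 8 cells (1/8 each), face atoms by 2 (1/2 each), edge atoms by 4 (1/4 each).
Net atoms = 8 × 1/8 + 6 × 1/2 + 4 × 1/4 = 1 + 3 + 1 = 5.

5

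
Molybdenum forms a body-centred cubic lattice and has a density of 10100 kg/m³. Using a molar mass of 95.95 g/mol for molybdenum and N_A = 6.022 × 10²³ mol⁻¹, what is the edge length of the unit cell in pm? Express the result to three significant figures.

With Z = 2 atoms per BCC cell, a³ = Z·M/(N_A·ρ) = 2 × 95.95 / (6.022 × 10²³ × 10.10 g/cm³) = 3.155 × 10^-23 cm³.
a = (3.155 × 10^-23)^(1/3) = 3.160 × 10^-8 cm = 316 pm.

316 pm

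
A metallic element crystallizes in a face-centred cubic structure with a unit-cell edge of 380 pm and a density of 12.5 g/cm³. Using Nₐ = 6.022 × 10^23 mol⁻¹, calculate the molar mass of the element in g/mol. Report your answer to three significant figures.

103 g/mol

An FCC cell has Z = 4 atoms; a = 3.800 × 10^-8 cm.
M = ρ·N_A·a³/Z = 12.5 × 6.022 × 10²³ × 5.487 × 10^-23 / 4 = 103 g/mol.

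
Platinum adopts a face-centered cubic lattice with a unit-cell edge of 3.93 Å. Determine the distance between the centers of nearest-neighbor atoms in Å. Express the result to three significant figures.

2.78 Å

In an FCC structure, atoms touch along the face diagonal, so √2·a = 4r; the nearest-neighbor distance equals 2r = 0.7071·a.
d = 0.7071 × 3.93 = 2.78 Å.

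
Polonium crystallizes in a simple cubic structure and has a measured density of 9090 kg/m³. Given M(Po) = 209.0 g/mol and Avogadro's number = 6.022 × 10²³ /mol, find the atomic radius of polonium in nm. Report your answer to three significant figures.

0.168 nm

For a simple cubic cell (Z = 1), a³ = Z·M/(N_A·ρ) = 1 × 209.0 / (6.022 × 10²³ × 9.090) = 3.818 × 10^-23 cm³, so a = 3.367 × 10^-8 cm = 0.3367 nm.
Atoms touch along the cell edge, so a = 2r, so r = 0.5000 × a = 0.168 nm.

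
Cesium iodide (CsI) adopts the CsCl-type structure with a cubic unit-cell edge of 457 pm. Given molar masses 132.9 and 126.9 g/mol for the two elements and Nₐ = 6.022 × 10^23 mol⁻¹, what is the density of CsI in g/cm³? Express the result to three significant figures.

The CsCl-type structure contains Z = 1 formula unit per cell; M(CsI) = 132.9 + 126.9 = 259.8 g/mol.
a³ = (4.570 × 10^-8 cm)³ = 9.544 × 10^-23 cm³.
ρ = 1 × 259.8 / (6.022 × 10²³ × 9.544 × 10^-23) = 4.520 g/cm³.

4.52 g/cm³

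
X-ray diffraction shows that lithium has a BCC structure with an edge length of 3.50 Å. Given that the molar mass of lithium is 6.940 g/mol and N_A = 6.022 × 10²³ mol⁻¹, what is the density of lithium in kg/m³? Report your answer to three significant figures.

538 kg/m³

A BCC unit cell contains Z = 2 atoms.
Cell volume: a³ = (3.50 Å)³ = (3.500 × 10^-8 cm)³ = 4.288 × 10^-23 cm³.
ρ = Z·M/(N_A·a³) = 2 × 6.940 / (6.022 × 10²³ × 4.288 × 10^-23) = 0.5376 g/cm³ = 538 kg/m³.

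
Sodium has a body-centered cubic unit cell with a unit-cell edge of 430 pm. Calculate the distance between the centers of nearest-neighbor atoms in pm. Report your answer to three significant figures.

In a BCC structure, atoms touch along the body diagonal, so √3·a = 4r; the nearest-neighbor distance equals 2r = 0.8660·a.
d = 0.8660 × 430 = 372 pm.

372 pm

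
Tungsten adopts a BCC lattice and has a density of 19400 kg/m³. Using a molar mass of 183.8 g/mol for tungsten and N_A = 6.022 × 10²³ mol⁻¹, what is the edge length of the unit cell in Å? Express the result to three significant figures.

With Z = 2 atoms per BCC cell, a³ = Z·M/(N_A·ρ) = 2 × 183.8 / (6.022 × 10²³ × 19.40 g/cm³) = 3.147 × 10^-23 cm³.
a = (3.147 × 10^-23)^(1/3) = 3.157 × 10^-8 cm = 3.16 Å.

3.16 Å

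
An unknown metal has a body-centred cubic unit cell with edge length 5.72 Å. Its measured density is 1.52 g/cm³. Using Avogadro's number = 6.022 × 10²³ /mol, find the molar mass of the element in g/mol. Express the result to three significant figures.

A BCC cell has Z = 2 atoms; a = 5.720 × 10^-8 cm.
M = ρ·N_A·a³/Z = 1.52 × 6.022 × 10²³ × 1.871 × 10^-22 / 2 = 85.7 g/mol.

85.7 g/mol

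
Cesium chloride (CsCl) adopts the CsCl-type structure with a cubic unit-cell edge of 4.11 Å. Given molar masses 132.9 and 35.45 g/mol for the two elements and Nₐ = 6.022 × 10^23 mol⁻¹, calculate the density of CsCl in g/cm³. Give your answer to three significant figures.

4.03 g/cm³

The CsCl-type structure contains Z = 1 formula unit per cell; M(CsCl) = 132.9 + 35.45 = 168.35 g/mol.
a³ = (4.110 × 10^-8 cm)³ = 6.943 × 10^-23 cm³.
ρ = 1 × 168.35 / (6.022 × 10²³ × 6.943 × 10^-23) = 4.027 g/cm³.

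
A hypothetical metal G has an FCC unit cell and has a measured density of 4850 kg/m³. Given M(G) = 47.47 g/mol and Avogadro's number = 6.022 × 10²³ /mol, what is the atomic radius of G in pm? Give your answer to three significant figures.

For an FCC cell (Z = 4), a³ = Z·M/(N_A·ρ) = 4 × 47.47 / (6.022 × 10²³ × 4.850) = 6.501 × 10^-23 cm³, so a = 4.021 × 10^-8 cm = 402.1 pm.
Atoms touch along the face diagonal, so √2·a = 4r, so r = 0.3536 × a = 142 pm.

142 pm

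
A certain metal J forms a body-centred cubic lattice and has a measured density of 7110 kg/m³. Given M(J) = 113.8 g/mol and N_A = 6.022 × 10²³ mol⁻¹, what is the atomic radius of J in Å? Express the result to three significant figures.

For a BCC cell (Z = 2), a³ = Z·M/(N_A·ρ) = 2 × 113.8 / (6.022 × 10²³ × 7.110) = 5.316 × 10^-23 cm³, so a = 3.760 × 10^-8 cm = 3.760 Å.
Atoms touch along the body diagonal, so √3·a = 4r, so r = 0.4330 × a = 1.63 Å.

1.63 Å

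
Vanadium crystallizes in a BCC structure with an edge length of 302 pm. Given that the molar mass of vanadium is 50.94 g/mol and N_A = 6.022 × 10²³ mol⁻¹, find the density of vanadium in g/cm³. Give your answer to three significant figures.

A BCC unit cell contains Z = 2 atoms.
Cell volume: a³ = (302 pm)³ = (3.020 × 10^-8 cm)³ = 2.754 × 10^-23 cm³.
ρ = Z·M/(N_A·a³) = 2 × 50.94 / (6.022 × 10²³ × 2.754 × 10^-23) = 6.142 g/cm³.

6.14 g/cm³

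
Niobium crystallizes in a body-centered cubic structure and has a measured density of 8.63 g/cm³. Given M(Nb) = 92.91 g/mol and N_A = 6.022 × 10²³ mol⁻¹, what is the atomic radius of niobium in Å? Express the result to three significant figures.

1.43 Å

For a BCC cell (Z = 2), a³ = Z·M/(N_A·ρ) = 2 × 92.91 / (6.022 × 10²³ × 8.630) = 3.576 × 10^-23 cm³, so a = 3.294 × 10^-8 cm = 3.294 Å.
Atoms touch along the body diagonal, so √3·a = 4r, so r = 0.4330 × a = 1.43 Å.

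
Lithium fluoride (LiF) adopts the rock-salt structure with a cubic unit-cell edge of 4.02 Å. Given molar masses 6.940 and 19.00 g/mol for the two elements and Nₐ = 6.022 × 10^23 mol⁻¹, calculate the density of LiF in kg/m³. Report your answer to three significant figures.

The rock-salt structure contains Z = 4 formula units per cell; M(LiF) = 6.940 + 19.00 = 25.94 g/mol.
a³ = (4.020 × 10^-8 cm)³ = 6.496 × 10^-23 cm³.
ρ = 4 × 25.94 / (6.022 × 10²³ × 6.496 × 10^-23) = 2.652 g/cm³ = 2650 kg/m³.

2650 kg/m³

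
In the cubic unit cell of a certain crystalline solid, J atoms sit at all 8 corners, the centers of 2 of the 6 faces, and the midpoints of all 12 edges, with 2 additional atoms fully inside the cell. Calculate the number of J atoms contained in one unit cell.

Corner atoms are shared by 8 cells (1/8 each), face atoms by 2 (1/2 each), edge atoms by 4 (1/4 each), interior atoms are unshared.
Net atoms = 8 × 1/8 + 2 × 1/2 + 12 × 1/4 + 2 = 1 + 1 + 3 + 2 = 7.

7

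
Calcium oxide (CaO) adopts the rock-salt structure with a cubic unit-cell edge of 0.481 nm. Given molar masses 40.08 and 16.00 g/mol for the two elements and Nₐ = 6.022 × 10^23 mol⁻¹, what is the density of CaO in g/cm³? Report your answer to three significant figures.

3.35 g/cm³

The rock-salt structure contains Z = 4 formula units per cell; M(CaO) = 40.08 + 16.00 = 56.08 g/mol.
a³ = (4.810 × 10^-8 cm)³ = 1.113 × 10^-22 cm³.
ρ = 4 × 56.08 / (6.022 × 10²³ × 1.113 × 10^-22) = 3.347 g/cm³.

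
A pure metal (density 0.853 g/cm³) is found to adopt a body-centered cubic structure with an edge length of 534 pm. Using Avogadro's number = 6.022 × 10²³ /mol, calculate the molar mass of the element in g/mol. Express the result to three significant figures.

39.1 g/mol

A BCC cell has Z = 2 atoms; a = 5.340 × 10^-8 cm.
M = ρ·N_A·a³/Z = 0.853 × 6.022 × 10²³ × 1.523 × 10^-22 / 2 = 39.1 g/mol.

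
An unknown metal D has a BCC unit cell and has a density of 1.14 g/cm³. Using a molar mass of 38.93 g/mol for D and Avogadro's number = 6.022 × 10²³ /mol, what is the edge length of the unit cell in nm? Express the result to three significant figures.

With Z = 2 atoms per BCC cell, a³ = Z·M/(N_A·ρ) = 2 × 38.93 / (6.022 × 10²³ × 1.140 g/cm³) = 1.134 × 10^-22 cm³.
a = (1.134 × 10^-22)^(1/3) = 4.840 × 10^-8 cm = 0.484 nm.

0.484 nm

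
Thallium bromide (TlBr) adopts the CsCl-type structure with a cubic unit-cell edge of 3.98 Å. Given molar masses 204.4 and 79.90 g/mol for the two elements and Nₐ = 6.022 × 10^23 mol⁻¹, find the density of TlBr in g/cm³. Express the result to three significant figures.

7.49 g/cm³

The CsCl-type structure contains Z = 1 formula unit per cell; M(TlBr) = 204.4 + 79.90 = 284.3 g/mol.
a³ = (3.980 × 10^-8 cm)³ = 6.304 × 10^-23 cm³.
ρ = 1 × 284.3 / (6.022 × 10²³ × 6.304 × 10^-23) = 7.488 g/cm³.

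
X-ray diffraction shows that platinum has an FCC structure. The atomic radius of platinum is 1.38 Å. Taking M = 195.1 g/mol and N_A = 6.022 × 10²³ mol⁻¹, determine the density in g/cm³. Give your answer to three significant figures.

21.8 g/cm³

In an FCC lattice, atoms touch along the face diagonal, so √2·a = 4r, giving a = 3.903 Å = 3.903 × 10^-8 cm.
With Z = 4, ρ = Z·M/(N_A·a³) = 4 × 195.1 / (6.022 × 10²³ × 5.947 × 10^-23) = 21.79 g/cm³.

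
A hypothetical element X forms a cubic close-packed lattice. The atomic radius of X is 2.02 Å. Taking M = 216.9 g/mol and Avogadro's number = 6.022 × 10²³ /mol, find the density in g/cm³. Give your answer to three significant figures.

In an FCC lattice, atoms touch along the face diagonal, so √2·a = 4r, giving a = 5.713 Å = 5.713 × 10^-8 cm.
With Z = 4, ρ = Z·M/(N_A·a³) = 4 × 216.9 / (6.022 × 10²³ × 1.865 × 10^-22) = 7.725 g/cm³.

7.72 g/cm³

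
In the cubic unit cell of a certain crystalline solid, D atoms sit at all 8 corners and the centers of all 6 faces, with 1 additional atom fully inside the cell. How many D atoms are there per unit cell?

Corner atoms are shared by 8 cells (1/8 each), face atoms by 2 (1/2 each), interior atoms are unshared.
Net atoms = 8 × 1/8 + 6 × 1/2 + 1 = 1 + 3 + 1 = 5.

5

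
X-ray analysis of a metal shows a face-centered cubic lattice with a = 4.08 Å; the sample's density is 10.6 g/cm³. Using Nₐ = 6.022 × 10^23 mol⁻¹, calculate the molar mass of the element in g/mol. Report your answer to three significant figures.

108 g/mol

An FCC cell has Z = 4 atoms; a = 4.080 × 10^-8 cm.
M = ρ·N_A·a³/Z = 10.6 × 6.022 × 10²³ × 6.792 × 10^-23 / 4 = 108 g/mol.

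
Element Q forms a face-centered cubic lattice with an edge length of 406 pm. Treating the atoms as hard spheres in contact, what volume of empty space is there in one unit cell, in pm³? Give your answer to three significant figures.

1.74 × 10^7 pm³

In an FCC lattice atoms touch along the face diagonal, so √2·a = 4r, so r = 0.3536a = 143.5 pm.
V_cell = a³ = 6.692 × 10^7 pm³; V_atoms = 4 × (4/3)πr³ = 4.956 × 10^7 pm³.
Empty space = 6.692 × 10^7 − 4.956 × 10^7 = 1.74 × 10^7 pm³.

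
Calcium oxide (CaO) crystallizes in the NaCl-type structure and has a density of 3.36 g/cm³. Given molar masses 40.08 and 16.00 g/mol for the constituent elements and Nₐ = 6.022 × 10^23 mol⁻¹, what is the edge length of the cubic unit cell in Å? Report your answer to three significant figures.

4.80 Å

M(CaO) = 56.08 g/mol; Z = 4 formula units per cell.
a³ = Z·M/(N_A·ρ) = 4 × 56.08 / (6.022 × 10²³ × 3.36) = 1.109 × 10^-22 cm³, so a = 4.804 × 10^-8 cm = 4.80 Å.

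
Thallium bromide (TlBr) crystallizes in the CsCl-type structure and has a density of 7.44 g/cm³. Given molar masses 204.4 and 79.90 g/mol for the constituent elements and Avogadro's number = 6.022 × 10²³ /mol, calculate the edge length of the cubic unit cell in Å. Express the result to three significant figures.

3.99 Å

M(TlBr) = 284.3 g/mol; Z = 1 formula unit per cell.
a³ = Z·M/(N_A·ρ) = 1 × 284.3 / (6.022 × 10²³ × 7.44) = 6.345 × 10^-23 cm³, so a = 3.989 × 10^-8 cm = 3.99 Å.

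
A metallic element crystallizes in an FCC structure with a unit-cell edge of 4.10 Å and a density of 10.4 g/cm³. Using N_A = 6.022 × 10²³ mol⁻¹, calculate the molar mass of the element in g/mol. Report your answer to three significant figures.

An FCC cell has Z = 4 atoms; a = 4.100 × 10^-8 cm.
M = ρ·N_A·a³/Z = 10.4 × 6.022 × 10²³ × 6.892 × 10^-23 / 4 = 108 g/mol.

108 g/mol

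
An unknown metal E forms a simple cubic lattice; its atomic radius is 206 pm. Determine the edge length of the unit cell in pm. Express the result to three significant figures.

412 pm

In a simple cubic lattice, atoms touch along the cell edge, so a = 2r.
a = 2r = 2 × 206 = 412 pm.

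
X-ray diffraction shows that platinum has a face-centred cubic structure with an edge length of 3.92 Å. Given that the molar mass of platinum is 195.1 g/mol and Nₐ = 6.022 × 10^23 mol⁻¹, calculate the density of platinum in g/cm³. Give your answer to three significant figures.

21.5 g/cm³

An FCC unit cell contains Z = 4 atoms.
Cell volume: a³ = (3.92 Å)³ = (3.920 × 10^-8 cm)³ = 6.024 × 10^-23 cm³.
ρ = Z·M/(N_A·a³) = 4 × 195.1 / (6.022 × 10²³ × 6.024 × 10^-23) = 21.51 g/cm³.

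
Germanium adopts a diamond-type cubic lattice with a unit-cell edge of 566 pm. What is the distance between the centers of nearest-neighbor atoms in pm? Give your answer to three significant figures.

245 pm

In a diamond cubic structure, nearest neighbors lie along the body diagonal with √3·a = 8r; the nearest-neighbor distance equals 2r = 0.4330·a.
d = 0.4330 × 566 = 245 pm.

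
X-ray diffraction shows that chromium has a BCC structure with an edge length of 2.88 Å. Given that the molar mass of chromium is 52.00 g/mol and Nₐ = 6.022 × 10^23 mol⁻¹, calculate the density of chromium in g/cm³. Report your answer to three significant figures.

7.23 g/cm³

A BCC unit cell contains Z = 2 atoms.
Cell volume: a³ = (2.88 Å)³ = (2.880 × 10^-8 cm)³ = 2.389 × 10^-23 cm³.
ρ = Z·M/(N_A·a³) = 2 × 52.00 / (6.022 × 10²³ × 2.389 × 10^-23) = 7.230 g/cm³.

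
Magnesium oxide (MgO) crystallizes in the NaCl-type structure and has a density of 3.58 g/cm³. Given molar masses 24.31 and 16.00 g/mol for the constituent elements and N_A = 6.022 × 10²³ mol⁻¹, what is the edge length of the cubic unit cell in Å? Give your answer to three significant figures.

M(MgO) = 40.31 g/mol; Z = 4 formula units per cell.
a³ = Z·M/(N_A·ρ) = 4 × 40.31 / (6.022 × 10²³ × 3.58) = 7.479 × 10^-23 cm³, so a = 4.213 × 10^-8 cm = 4.21 Å.

4.21 Å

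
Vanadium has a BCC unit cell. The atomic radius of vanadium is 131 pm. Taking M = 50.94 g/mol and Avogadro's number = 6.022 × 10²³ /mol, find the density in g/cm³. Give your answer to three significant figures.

6.11 g/cm³

In a BCC lattice, atoms touch along the body diagonal, so √3·a = 4r, giving a = 302.5 pm = 3.025 × 10^-8 cm.
With Z = 2, ρ = Z·M/(N_A·a³) = 2 × 50.94 / (6.022 × 10²³ × 2.769 × 10^-23) = 6.110 g/cm³.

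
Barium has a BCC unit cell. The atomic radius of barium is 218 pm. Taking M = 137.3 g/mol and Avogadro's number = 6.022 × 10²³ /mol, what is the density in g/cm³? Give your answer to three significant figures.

In a BCC lattice, atoms touch along the body diagonal, so √3·a = 4r, giving a = 503.4 pm = 5.034 × 10^-8 cm.
With Z = 2, ρ = Z·M/(N_A·a³) = 2 × 137.3 / (6.022 × 10²³ × 1.276 × 10^-22) = 3.573 g/cm³.

3.57 g/cm³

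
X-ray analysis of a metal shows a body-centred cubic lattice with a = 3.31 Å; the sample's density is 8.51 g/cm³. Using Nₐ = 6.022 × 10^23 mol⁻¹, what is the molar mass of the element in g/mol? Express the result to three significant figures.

92.9 g/mol

A BCC cell has Z = 2 atoms; a = 3.310 × 10^-8 cm.
M = ρ·N_A·a³/Z = 8.51 × 6.022 × 10²³ × 3.626 × 10^-23 / 2 = 92.9 g/mol.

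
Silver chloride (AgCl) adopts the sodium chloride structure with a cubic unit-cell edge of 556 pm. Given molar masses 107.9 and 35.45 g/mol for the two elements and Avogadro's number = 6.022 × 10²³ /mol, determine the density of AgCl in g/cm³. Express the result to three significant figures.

5.54 g/cm³

The sodium chloride structure contains Z = 4 formula units per cell; M(AgCl) = 107.9 + 35.45 = 143.35 g/mol.
a³ = (5.560 × 10^-8 cm)³ = 1.719 × 10^-22 cm³.
ρ = 4 × 143.35 / (6.022 × 10²³ × 1.719 × 10^-22) = 5.540 g/cm³.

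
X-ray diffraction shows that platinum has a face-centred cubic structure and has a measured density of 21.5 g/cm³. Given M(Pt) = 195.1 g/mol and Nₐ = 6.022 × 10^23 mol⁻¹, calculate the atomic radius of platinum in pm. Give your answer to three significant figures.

139 pm

For an FCC cell (Z = 4), a³ = Z·M/(N_A·ρ) = 4 × 195.1 / (6.022 × 10²³ × 21.50) = 6.028 × 10^-23 cm³, so a = 3.921 × 10^-8 cm = 392.1 pm.
Atoms touch along the face diagonal, so √2·a = 4r, so r = 0.3536 × a = 139 pm.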